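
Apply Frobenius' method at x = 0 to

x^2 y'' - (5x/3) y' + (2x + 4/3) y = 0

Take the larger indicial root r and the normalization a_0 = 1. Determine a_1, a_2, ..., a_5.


Write in Frobenius form y'' + (p(x)/x) y' + (q(x)/x^2) y = 0:
  p(x) = -5/3,  q(x) = 2x + 4/3.
Indicial equation: r(r-1) + (-5/3) r + (4/3) = 0 -> roots r_1 = 2, r_2 = 2/3.
Take r = r_1 = 2. Let y(x) = x^r sum_{n>=0} a_n x^n with a_0 = 1.
Substitute y = x^r sum a_n x^n and match x^{r+n}. The recurrence is
  D(n) a_n + 2 a_{n-1} = 0,  where D(n) = (r+n)(r+n-1) + (-5/3)(r+n) + (4/3).
  a_n = -2 / D(n) * a_{n-1}.
Since the indicial polynomial factors as (r - r_1)(r - r_2), D(n) = (r_1 + n - r_1)(r_1 + n - r_2) = n(n + 4/3).
Evaluating step by step (a_0 = 1):
  n = 1: D(1) = 1(1 + 4/3) = 7/3; numerator = -2(1) = -2; a_1 = (-2)/(7/3) = -6/7
  n = 2: D(2) = 2(2 + 4/3) = 20/3; numerator = -2(-6/7) = 12/7; a_2 = (12/7)/(20/3) = 9/35
  n = 3: D(3) = 3(3 + 4/3) = 13; numerator = -2(9/35) = -18/35; a_3 = (-18/35)/(13) = -18/455
  n = 4: D(4) = 4(4 + 4/3) = 64/3; numerator = -2(-18/455) = 36/455; a_4 = (36/455)/(64/3) = 27/7280
  n = 5: D(5) = 5(5 + 4/3) = 95/3; numerator = -2(27/7280) = -27/3640; a_5 = (-27/3640)/(95/3) = -81/345800

r = 2; a_0 = 1; a_1 = -6/7; a_2 = 9/35; a_3 = -18/455; a_4 = 27/7280; a_5 = -81/345800


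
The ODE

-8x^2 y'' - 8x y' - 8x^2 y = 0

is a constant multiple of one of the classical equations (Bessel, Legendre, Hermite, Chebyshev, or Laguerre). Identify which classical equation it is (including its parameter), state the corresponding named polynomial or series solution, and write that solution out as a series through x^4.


All three coefficients share the factor -8; dividing through by -8 gives  x^2 y'' + x y' + x^2 y = 0.
This matches the Bessel equation x^2 y'' + x y' + (x^2 - nu^2) y = 0 with nu^2 = 0, so nu = 0; the solution bounded at x = 0 is J_0(x).
Frobenius at x = 0: indicial roots ±nu; for r = nu the recurrence k(k + 2nu) c_k = -c_{k-2} gives the standard series J_nu(x) = sum_{k>=0} (-1)^k / (k! (k+nu)!) (x/2)^(2k+nu). Evaluate the first 3 terms:
  k = 0: (-1)^0 / (0! * 0! * 2^0) x^0 = 1/(1*1*1) x^0 = (1) x^0
  k = 1: (-1)^1 / (1! * 1! * 2^2) x^2 = -1/(1*1*4) x^2 = (-1/4) x^2
  k = 2: (-1)^2 / (2! * 2! * 2^4) x^4 = 1/(2*2*16) x^4 = (1/64) x^4
Hence J_0(x) = x^4/64 - x^2/4 + 1 + ....

J_0(x); series = x^4/64 - x^2/4 + 1


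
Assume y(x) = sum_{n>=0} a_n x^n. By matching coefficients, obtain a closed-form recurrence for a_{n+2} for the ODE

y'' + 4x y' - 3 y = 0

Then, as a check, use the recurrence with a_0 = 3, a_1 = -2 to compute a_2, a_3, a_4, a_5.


Substitute y = sum_n a_n x^n.
y''(x) has coefficient (n+2)(n+1) a_{n+2} at x^n;
4 x y'(x) has coefficient 4 n a_n at x^n (shift);
-3 y(x) has coefficient -3 a_n at x^n.
Matching x^n: (n+2)(n+1) a_{n+2} + (4n - 3) a_n = 0.
Thus a_{n+2} = (-4n + 3) / ((n+1)(n+2)) * a_n.

Check with a_0 = 3, a_1 = -2 (apply the recurrence for n = 0, 1, 2, 3): a_0 = 3, a_1 = -2, a_2 = 9/2, a_3 = 1/3, a_4 = -15/8, a_5 = -3/20.

a_(n+2) = (-4n + 3) / ((n+1)(n+2)) * a_n; check: a_0 = 3, a_1 = -2, a_2 = 9/2, a_3 = 1/3, a_4 = -15/8, a_5 = -3/20


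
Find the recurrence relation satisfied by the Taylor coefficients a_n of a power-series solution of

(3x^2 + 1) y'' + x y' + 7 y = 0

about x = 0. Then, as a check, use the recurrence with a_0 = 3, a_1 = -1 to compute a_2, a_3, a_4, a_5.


Substitute y = sum_n a_n x^n.
(1 + 3 x^2) y'' contributes (n+2)(n+1) a_{n+2} + 3 n(n-1) a_n at x^n.
x y'(x) contributes n a_n at x^n.
7 y(x) contributes 7 a_n at x^n.
Matching x^n: (n+2)(n+1) a_{n+2} + (3 n(n-1) + n + 7) a_n = 0.
Thus a_{n+2} = (-3 n(n-1) - n - 7) / ((n+1)(n+2)) * a_n.

Check with a_0 = 3, a_1 = -1 (apply the recurrence for n = 0, 1, 2, 3): a_0 = 3, a_1 = -1, a_2 = -21/2, a_3 = 4/3, a_4 = 105/8, a_5 = -28/15.

a_(n+2) = (-3 n(n-1) - n - 7) / ((n+1)(n+2)) * a_n; check: a_0 = 3, a_1 = -1, a_2 = -21/2, a_3 = 4/3, a_4 = 105/8, a_5 = -28/15


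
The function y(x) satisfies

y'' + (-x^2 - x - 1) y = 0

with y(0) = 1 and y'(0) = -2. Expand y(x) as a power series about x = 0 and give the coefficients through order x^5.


Ansatz: y(x) = sum_{n>=0} a_n x^n, so y'(x) = sum_{n>=1} n a_n x^(n-1) and y''(x) = sum_{n>=2} n(n-1) a_n x^(n-2).
Substitute into P(x) y'' + Q(x) y' + R(x) y = 0 with P(x) = 1, Q(x) = 0, R(x) = -x^2 - x - 1, and match powers of x.
Initial conditions: a_0 = 1, a_1 = -2.
Setting the coefficient of each power of x to zero and solving order by order (substituting the coefficients already found):
  x^0: 2 a_2 - a_0 = 0  ->  2 a_2 = a_0 = 1  ->  a_2 = 1/2
  x^1: 6 a_3 - a_1 - a_0 = 0  ->  6 a_3 = a_1 + a_0 = -1  ->  a_3 = -1/6
  x^2: 12 a_4 - a_2 - a_1 - a_0 = 0  ->  12 a_4 = a_2 + a_1 + a_0 = -1/2  ->  a_4 = -1/24
  x^3: 20 a_5 - a_3 - a_2 - a_1 = 0  ->  20 a_5 = a_3 + a_2 + a_1 = -5/3  ->  a_5 = -1/12
Truncated series: y(x) = 1 - 2 x + (1/2) x^2 - (1/6) x^3 - (1/24) x^4 - (1/12) x^5 + O(x^6).

a_0 = 1; a_1 = -2; a_2 = 1/2; a_3 = -1/6; a_4 = -1/24; a_5 = -1/12


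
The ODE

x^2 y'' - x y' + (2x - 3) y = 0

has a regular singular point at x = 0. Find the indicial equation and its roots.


Divide by x^2 to reach normal form y'' + P_1(x) y' + P_2(x) y = 0 with P_1(x) = -1/x and P_2(x) = 2/x - 3/x^2.
x = 0 is a singular point because the y'-coefficient -1/x has a pole at x = 0 and the y-coefficient 2/x - 3/x^2 has a pole at x = 0.
It is a regular singular point because x P_1(x) = p(x) = -1 and x^2 P_2(x) = q(x) = 2x - 3 are polynomials, hence analytic at x = 0.
p(0) = -1,  q(0) = -3.
Indicial equation: r(r-1) + p(0) r + q(0) = 0, i.e. r^2 + (p(0) - 1) r + q(0) = 0, i.e. r^2 - 2 r - 3 = 0.
Discriminant: (-2)^2 - 4(-3) = 16, so r = (2 ± 4)/2.
Solving: r_1 = 3, r_2 = -1.

indicial: r^2 - 2 r - 3 = 0; roots r_1 = 3, r_2 = -1


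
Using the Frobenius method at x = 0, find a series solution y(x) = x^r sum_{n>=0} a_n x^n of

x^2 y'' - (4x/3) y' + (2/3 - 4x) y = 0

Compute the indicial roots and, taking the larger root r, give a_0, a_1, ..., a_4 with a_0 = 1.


Write in Frobenius form y'' + (p(x)/x) y' + (q(x)/x^2) y = 0:
  p(x) = -4/3,  q(x) = 2/3 - 4x.
Indicial equation: r(r-1) + (-4/3) r + (2/3) = 0 -> roots r_1 = 2, r_2 = 1/3.
Take r = r_1 = 2. Let y(x) = x^r sum_{n>=0} a_n x^n with a_0 = 1.
Substitute y = x^r sum a_n x^n and match x^{r+n}. The recurrence is
  D(n) a_n - 4 a_{n-1} = 0,  where D(n) = (r+n)(r+n-1) + (-4/3)(r+n) + (2/3).
  a_n = 4 / D(n) * a_{n-1}.
Since the indicial polynomial factors as (r - r_1)(r - r_2), D(n) = (r_1 + n - r_1)(r_1 + n - r_2) = n(n + 5/3).
Evaluating step by step (a_0 = 1):
  n = 1: D(1) = 1(1 + 5/3) = 8/3; numerator = 4(1) = 4; a_1 = (4)/(8/3) = 3/2
  n = 2: D(2) = 2(2 + 5/3) = 22/3; numerator = 4(3/2) = 6; a_2 = (6)/(22/3) = 9/11
  n = 3: D(3) = 3(3 + 5/3) = 14; numerator = 4(9/11) = 36/11; a_3 = (36/11)/(14) = 18/77
  n = 4: D(4) = 4(4 + 5/3) = 68/3; numerator = 4(18/77) = 72/77; a_4 = (72/77)/(68/3) = 54/1309

r = 2; a_0 = 1; a_1 = 3/2; a_2 = 9/11; a_3 = 18/77; a_4 = 54/1309


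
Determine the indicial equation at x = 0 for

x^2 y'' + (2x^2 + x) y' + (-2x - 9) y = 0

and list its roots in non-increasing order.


Divide by x^2 to reach normal form y'' + P_1(x) y' + P_2(x) y = 0 with P_1(x) = 2 + 1/x and P_2(x) = -2/x - 9/x^2.
x = 0 is a singular point because the y'-coefficient 2 + 1/x has a pole at x = 0 and the y-coefficient -2/x - 9/x^2 has a pole at x = 0.
It is a regular singular point because x P_1(x) = p(x) = 2x + 1 and x^2 P_2(x) = q(x) = -2x - 9 are polynomials, hence analytic at x = 0.
p(0) = 1,  q(0) = -9.
Indicial equation: r(r-1) + p(0) r + q(0) = 0, i.e. r^2 + (p(0) - 1) r + q(0) = 0, i.e. r^2 - 9 = 0.
Discriminant: (0)^2 - 4(-9) = 36, so r = (0 ± 6)/2.
Solving: r_1 = 3, r_2 = -3.

indicial: r^2 - 9 = 0; roots r_1 = 3, r_2 = -3


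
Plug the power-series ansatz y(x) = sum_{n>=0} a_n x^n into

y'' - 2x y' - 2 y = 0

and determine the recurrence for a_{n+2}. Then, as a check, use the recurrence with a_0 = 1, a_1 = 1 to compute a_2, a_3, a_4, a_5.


Substitute y = sum_n a_n x^n.
y''(x) has coefficient (n+2)(n+1) a_{n+2} at x^n;
-2 x y'(x) has coefficient -2 n a_n at x^n (shift);
-2 y(x) has coefficient -2 a_n at x^n.
Matching x^n: (n+2)(n+1) a_{n+2} + (-2n - 2) a_n = 0.
Thus a_{n+2} = (2n + 2) / ((n+1)(n+2)) * a_n.

Check with a_0 = 1, a_1 = 1 (apply the recurrence for n = 0, 1, 2, 3): a_0 = 1, a_1 = 1, a_2 = 1, a_3 = 2/3, a_4 = 1/2, a_5 = 4/15.

a_(n+2) = (2n + 2) / ((n+1)(n+2)) * a_n; check: a_0 = 1, a_1 = 1, a_2 = 1, a_3 = 2/3, a_4 = 1/2, a_5 = 4/15


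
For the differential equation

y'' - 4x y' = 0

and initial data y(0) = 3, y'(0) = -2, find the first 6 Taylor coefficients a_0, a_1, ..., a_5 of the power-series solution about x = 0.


Ansatz: y(x) = sum_{n>=0} a_n x^n, so y'(x) = sum_{n>=1} n a_n x^(n-1) and y''(x) = sum_{n>=2} n(n-1) a_n x^(n-2).
Substitute into P(x) y'' + Q(x) y' + R(x) y = 0 with P(x) = 1, Q(x) = -4x, R(x) = 0, and match powers of x.
Initial conditions: a_0 = 3, a_1 = -2.
Setting the coefficient of each power of x to zero and solving order by order (substituting the coefficients already found):
  x^0: 2 a_2 = 0  ->  a_2 = 0
  x^1: 6 a_3 - 4 a_1 = 0  ->  6 a_3 = 4 a_1 = -8  ->  a_3 = -4/3
  x^2: 12 a_4 - 8 a_2 = 0  ->  12 a_4 = 8 a_2 = 0  ->  a_4 = 0
  x^3: 20 a_5 - 12 a_3 = 0  ->  20 a_5 = 12 a_3 = -16  ->  a_5 = -4/5
Truncated series: y(x) = 3 - 2 x - (4/3) x^3 - (4/5) x^5 + O(x^6).

a_0 = 3; a_1 = -2; a_2 = 0; a_3 = -4/3; a_4 = 0; a_5 = -4/5


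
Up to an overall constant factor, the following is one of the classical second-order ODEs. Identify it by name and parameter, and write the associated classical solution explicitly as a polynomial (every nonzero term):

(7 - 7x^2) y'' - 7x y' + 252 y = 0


All three coefficients share the factor 7; dividing through by 7 gives  (1 - x^2) y'' - x y' + 36 y = 0.
This matches the Chebyshev equation (1 - x^2) y'' - x y' + n^2 y = 0 (note the -x y' term, not -2x y') with n^2 = 36, so n = 6; the polynomial solution is T_6(x).
With y = sum_k a_k x^k, matching x^k gives (k+2)(k+1) a_{k+2} = (k^2 - n^2) a_k = (k - 6)(k + 6) a_k. The right side vanishes at k = 6, so the series with the parity of 6 terminates at degree 6.
Standard normalization: leading coefficient of T_n is 2^(n-1), so a_6 = 2^5 = 32. Work downward with a_k = (k+1)(k+2) a_{k+2} / ((k - 6)(k + 6)):
  a_4 = (5)(6)(32) / ((4 - 6)(4 + 6)) = 960/(-20) = -48
  a_2 = (3)(4)(-48) / ((2 - 6)(2 + 6)) = -576/(-32) = 18
  a_0 = (1)(2)(18) / ((0 - 6)(0 + 6)) = 36/(-36) = -1
Hence T_6(x) = 32 x^6 - 48 x^4 + 18 x^2 - 1.

T_6(x); series = 32 x^6 - 48 x^4 + 18 x^2 - 1


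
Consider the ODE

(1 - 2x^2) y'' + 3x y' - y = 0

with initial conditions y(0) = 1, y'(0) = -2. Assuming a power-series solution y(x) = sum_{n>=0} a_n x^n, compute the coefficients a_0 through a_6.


Ansatz: y(x) = sum_{n>=0} a_n x^n, so y'(x) = sum_{n>=1} n a_n x^(n-1) and y''(x) = sum_{n>=2} n(n-1) a_n x^(n-2).
Substitute into P(x) y'' + Q(x) y' + R(x) y = 0 with P(x) = 1 - 2x^2, Q(x) = 3x, R(x) = -1, and match powers of x.
Initial conditions: a_0 = 1, a_1 = -2.
Setting the coefficient of each power of x to zero and solving order by order (substituting the coefficients already found):
  x^0: 2 a_2 - a_0 = 0  ->  2 a_2 = a_0 = 1  ->  a_2 = 1/2
  x^1: 6 a_3 + 2 a_1 = 0  ->  6 a_3 = -2 a_1 = 4  ->  a_3 = 2/3
  x^2: 12 a_4 + a_2 = 0  ->  12 a_4 = -a_2 = -1/2  ->  a_4 = -1/24
  x^3: 20 a_5 - 4 a_3 = 0  ->  20 a_5 = 4 a_3 = 8/3  ->  a_5 = 2/15
  x^4: 30 a_6 - 13 a_4 = 0  ->  30 a_6 = 13 a_4 = -13/24  ->  a_6 = -13/720
Truncated series: y(x) = 1 - 2 x + (1/2) x^2 + (2/3) x^3 - (1/24) x^4 + (2/15) x^5 - (13/720) x^6 + O(x^7).

a_0 = 1; a_1 = -2; a_2 = 1/2; a_3 = 2/3; a_4 = -1/24; a_5 = 2/15; a_6 = -13/720


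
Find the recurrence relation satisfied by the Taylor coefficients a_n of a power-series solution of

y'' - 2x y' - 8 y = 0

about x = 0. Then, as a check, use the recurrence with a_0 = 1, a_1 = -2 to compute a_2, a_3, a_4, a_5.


Substitute y = sum_n a_n x^n.
y''(x) has coefficient (n+2)(n+1) a_{n+2} at x^n;
-2 x y'(x) has coefficient -2 n a_n at x^n (shift);
-8 y(x) has coefficient -8 a_n at x^n.
Matching x^n: (n+2)(n+1) a_{n+2} + (-2n - 8) a_n = 0.
Thus a_{n+2} = (2n + 8) / ((n+1)(n+2)) * a_n.

Check with a_0 = 1, a_1 = -2 (apply the recurrence for n = 0, 1, 2, 3): a_0 = 1, a_1 = -2, a_2 = 4, a_3 = -10/3, a_4 = 4, a_5 = -7/3.

a_(n+2) = (2n + 8) / ((n+1)(n+2)) * a_n; check: a_0 = 1, a_1 = -2, a_2 = 4, a_3 = -10/3, a_4 = 4, a_5 = -7/3


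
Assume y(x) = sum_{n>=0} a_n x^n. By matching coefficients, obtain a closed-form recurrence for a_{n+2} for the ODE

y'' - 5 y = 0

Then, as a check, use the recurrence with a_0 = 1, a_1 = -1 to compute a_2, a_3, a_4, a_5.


Substitute y = sum_n a_n x^n into y'' + (const) y = 0.
y''(x) = sum_{n>=0} (n+2)(n+1) a_{n+2} x^n.
The ODE becomes sum_n [(n+2)(n+1) a_{n+2} - 5 a_n] x^n = 0.
Setting each coefficient to zero gives the recurrence:
  (n+2)(n+1) a_{n+2} - 5 a_n = 0,
  a_{n+2} = 5 / ((n+1)(n+2)) a_n.

Check with a_0 = 1, a_1 = -1 (apply the recurrence for n = 0, 1, 2, 3): a_0 = 1, a_1 = -1, a_2 = 5/2, a_3 = -5/6, a_4 = 25/24, a_5 = -5/24.

a_{n+2} = 5/((n+1)(n+2)) * a_n; check: a_0 = 1, a_1 = -1, a_2 = 5/2, a_3 = -5/6, a_4 = 25/24, a_5 = -5/24


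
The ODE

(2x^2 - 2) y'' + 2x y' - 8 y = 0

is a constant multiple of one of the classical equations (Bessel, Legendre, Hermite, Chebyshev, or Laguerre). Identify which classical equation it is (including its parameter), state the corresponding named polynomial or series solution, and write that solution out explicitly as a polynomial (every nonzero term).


All three coefficients share the factor -2; dividing through by -2 gives  (1 - x^2) y'' - x y' + 4 y = 0.
This matches the Chebyshev equation (1 - x^2) y'' - x y' + n^2 y = 0 (note the -x y' term, not -2x y') with n^2 = 4, so n = 2; the polynomial solution is T_2(x).
With y = sum_k a_k x^k, matching x^k gives (k+2)(k+1) a_{k+2} = (k^2 - n^2) a_k = (k - 2)(k + 2) a_k. The right side vanishes at k = 2, so the series with the parity of 2 terminates at degree 2.
Standard normalization: leading coefficient of T_n is 2^(n-1), so a_2 = 2^1 = 2. Work downward with a_k = (k+1)(k+2) a_{k+2} / ((k - 2)(k + 2)):
  a_0 = (1)(2)(2) / ((0 - 2)(0 + 2)) = 4/(-4) = -1
Hence T_2(x) = 2 x^2 - 1.

T_2(x); series = 2 x^2 - 1


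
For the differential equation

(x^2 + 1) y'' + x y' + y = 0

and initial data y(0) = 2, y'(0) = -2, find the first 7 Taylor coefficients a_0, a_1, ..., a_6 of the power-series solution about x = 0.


Ansatz: y(x) = sum_{n>=0} a_n x^n, so y'(x) = sum_{n>=1} n a_n x^(n-1) and y''(x) = sum_{n>=2} n(n-1) a_n x^(n-2).
Substitute into P(x) y'' + Q(x) y' + R(x) y = 0 with P(x) = x^2 + 1, Q(x) = x, R(x) = 1, and match powers of x.
Initial conditions: a_0 = 2, a_1 = -2.
Setting the coefficient of each power of x to zero and solving order by order (substituting the coefficients already found):
  x^0: 2 a_2 + a_0 = 0  ->  2 a_2 = -a_0 = -2  ->  a_2 = -1
  x^1: 6 a_3 + 2 a_1 = 0  ->  6 a_3 = -2 a_1 = 4  ->  a_3 = 2/3
  x^2: 12 a_4 + 5 a_2 = 0  ->  12 a_4 = -5 a_2 = 5  ->  a_4 = 5/12
  x^3: 20 a_5 + 10 a_3 = 0  ->  20 a_5 = -10 a_3 = -20/3  ->  a_5 = -1/3
  x^4: 30 a_6 + 17 a_4 = 0  ->  30 a_6 = -17 a_4 = -85/12  ->  a_6 = -17/72
Truncated series: y(x) = 2 - 2 x - x^2 + (2/3) x^3 + (5/12) x^4 - (1/3) x^5 - (17/72) x^6 + O(x^7).

a_0 = 2; a_1 = -2; a_2 = -1; a_3 = 2/3; a_4 = 5/12; a_5 = -1/3; a_6 = -17/72


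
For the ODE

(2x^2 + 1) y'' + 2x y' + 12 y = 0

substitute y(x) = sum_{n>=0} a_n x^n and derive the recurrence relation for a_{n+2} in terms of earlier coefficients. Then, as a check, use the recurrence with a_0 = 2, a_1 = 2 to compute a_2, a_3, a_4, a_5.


Substitute y = sum_n a_n x^n.
(1 + 2 x^2) y'' contributes (n+2)(n+1) a_{n+2} + 2 n(n-1) a_n at x^n.
2 x y'(x) contributes 2 n a_n at x^n.
12 y(x) contributes 12 a_n at x^n.
Matching x^n: (n+2)(n+1) a_{n+2} + (2 n(n-1) + 2 n + 12) a_n = 0.
Thus a_{n+2} = (-2 n(n-1) - 2 n - 12) / ((n+1)(n+2)) * a_n.

Check with a_0 = 2, a_1 = 2 (apply the recurrence for n = 0, 1, 2, 3): a_0 = 2, a_1 = 2, a_2 = -12, a_3 = -14/3, a_4 = 20, a_5 = 7.

a_(n+2) = (-2 n(n-1) - 2 n - 12) / ((n+1)(n+2)) * a_n; check: a_0 = 2, a_1 = 2, a_2 = -12, a_3 = -14/3, a_4 = 20, a_5 = 7


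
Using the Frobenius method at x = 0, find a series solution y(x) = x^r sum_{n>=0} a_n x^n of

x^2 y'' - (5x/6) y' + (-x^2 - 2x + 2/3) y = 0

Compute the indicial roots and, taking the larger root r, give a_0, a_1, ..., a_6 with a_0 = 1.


Write in Frobenius form y'' + (p(x)/x) y' + (q(x)/x^2) y = 0:
  p(x) = -5/6,  q(x) = -x^2 - 2x + 2/3.
Indicial equation: r(r-1) + (-5/6) r + (2/3) = 0 -> roots r_1 = 4/3, r_2 = 1/2.
Take r = r_1 = 4/3. Let y(x) = x^r sum_{n>=0} a_n x^n with a_0 = 1.
Substitute y = x^r sum a_n x^n and match x^{r+n}. The recurrence is
  D(n) a_n - 2 a_{n-1} - 1 a_{n-2} = 0,  where D(n) = (r+n)(r+n-1) + (-5/6)(r+n) + (2/3).
  a_n = [2 a_{n-1} + 1 a_{n-2}] / D(n).
Since the indicial polynomial factors as (r - r_1)(r - r_2), D(n) = (r_1 + n - r_1)(r_1 + n - r_2) = n(n + 5/6).
Evaluating step by step (a_0 = 1):
  n = 1: D(1) = 1(1 + 5/6) = 11/6; numerator = 2(1) = 2; a_1 = (2)/(11/6) = 12/11
  n = 2: D(2) = 2(2 + 5/6) = 17/3; numerator = 2(12/11) + 1(1) = 35/11; a_2 = (35/11)/(17/3) = 105/187
  n = 3: D(3) = 3(3 + 5/6) = 23/2; numerator = 2(105/187) + 1(12/11) = 414/187; a_3 = (414/187)/(23/2) = 36/187
  n = 4: D(4) = 4(4 + 5/6) = 58/3; numerator = 2(36/187) + 1(105/187) = 177/187; a_4 = (177/187)/(58/3) = 531/10846
  n = 5: D(5) = 5(5 + 5/6) = 175/6; numerator = 2(531/10846) + 1(36/187) = 1575/5423; a_5 = (1575/5423)/(175/6) = 54/5423
  n = 6: D(6) = 6(6 + 5/6) = 41; numerator = 2(54/5423) + 1(531/10846) = 747/10846; a_6 = (747/10846)/(41) = 747/444686

r = 4/3; a_0 = 1; a_1 = 12/11; a_2 = 105/187; a_3 = 36/187; a_4 = 531/10846; a_5 = 54/5423; a_6 = 747/444686


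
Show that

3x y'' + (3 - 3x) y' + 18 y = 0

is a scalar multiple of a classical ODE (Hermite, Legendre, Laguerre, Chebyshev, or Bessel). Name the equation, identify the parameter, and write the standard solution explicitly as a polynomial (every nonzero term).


All three coefficients share the factor 3; dividing through by 3 gives  x y'' + (1 - x) y' + 6 y = 0.
This matches the Laguerre equation x y'' + (1 - x) y' + n y = 0 with n = 6; the polynomial solution is L_6(x).
With y = sum_k a_k x^k, matching x^k gives (k+1)k a_{k+1} + (k+1) a_{k+1} - k a_k + n a_k = 0, i.e. (k+1)^2 a_{k+1} = (k - n) a_k = (k - 6) a_k. The right side vanishes at k = 6, so the series terminates at degree 6.
Standard normalization L_n(0) = 1 gives a_0 = 1. Work upward with a_{k+1} = (k - 6) a_k / (k+1)^2:
  a_1 = (0 - 6)(1) / 1^2 = -6/1 = -6
  a_2 = (1 - 6)(-6) / 2^2 = 30/4 = 15/2
  a_3 = (2 - 6)(15/2) / 3^2 = -30/9 = -10/3
  a_4 = (3 - 6)(-10/3) / 4^2 = 10/16 = 5/8
  a_5 = (4 - 6)(5/8) / 5^2 = (-5/4)/25 = -1/20
  a_6 = (5 - 6)(-1/20) / 6^2 = (1/20)/36 = 1/720
Hence L_6(x) = x^6/720 - x^5/20 + 5 x^4/8 - 10 x^3/3 + 15 x^2/2 - 6 x + 1.

L_6(x); series = x^6/720 - x^5/20 + 5 x^4/8 - 10 x^3/3 + 15 x^2/2 - 6 x + 1


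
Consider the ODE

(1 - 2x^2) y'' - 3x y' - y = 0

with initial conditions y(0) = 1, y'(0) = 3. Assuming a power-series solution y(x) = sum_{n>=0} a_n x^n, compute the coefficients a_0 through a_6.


Ansatz: y(x) = sum_{n>=0} a_n x^n, so y'(x) = sum_{n>=1} n a_n x^(n-1) and y''(x) = sum_{n>=2} n(n-1) a_n x^(n-2).
Substitute into P(x) y'' + Q(x) y' + R(x) y = 0 with P(x) = 1 - 2x^2, Q(x) = -3x, R(x) = -1, and match powers of x.
Initial conditions: a_0 = 1, a_1 = 3.
Setting the coefficient of each power of x to zero and solving order by order (substituting the coefficients already found):
  x^0: 2 a_2 - a_0 = 0  ->  2 a_2 = a_0 = 1  ->  a_2 = 1/2
  x^1: 6 a_3 - 4 a_1 = 0  ->  6 a_3 = 4 a_1 = 12  ->  a_3 = 2
  x^2: 12 a_4 - 11 a_2 = 0  ->  12 a_4 = 11 a_2 = 11/2  ->  a_4 = 11/24
  x^3: 20 a_5 - 22 a_3 = 0  ->  20 a_5 = 22 a_3 = 44  ->  a_5 = 11/5
  x^4: 30 a_6 - 37 a_4 = 0  ->  30 a_6 = 37 a_4 = 407/24  ->  a_6 = 407/720
Truncated series: y(x) = 1 + 3 x + (1/2) x^2 + 2 x^3 + (11/24) x^4 + (11/5) x^5 + (407/720) x^6 + O(x^7).

a_0 = 1; a_1 = 3; a_2 = 1/2; a_3 = 2; a_4 = 11/24; a_5 = 11/5; a_6 = 407/720


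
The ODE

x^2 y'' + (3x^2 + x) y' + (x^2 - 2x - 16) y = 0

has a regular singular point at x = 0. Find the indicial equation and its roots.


Divide by x^2 to reach normal form y'' + P_1(x) y' + P_2(x) y = 0 with P_1(x) = 3 + 1/x and P_2(x) = 1 - 2/x - 16/x^2.
x = 0 is a singular point because the y'-coefficient 3 + 1/x has a pole at x = 0 and the y-coefficient 1 - 2/x - 16/x^2 has a pole at x = 0.
It is a regular singular point because x P_1(x) = p(x) = 3x + 1 and x^2 P_2(x) = q(x) = x^2 - 2x - 16 are polynomials, hence analytic at x = 0.
p(0) = 1,  q(0) = -16.
Indicial equation: r(r-1) + p(0) r + q(0) = 0, i.e. r^2 + (p(0) - 1) r + q(0) = 0, i.e. r^2 - 16 = 0.
Discriminant: (0)^2 - 4(-16) = 64, so r = (0 ± 8)/2.
Solving: r_1 = 4, r_2 = -4.

indicial: r^2 - 16 = 0; roots r_1 = 4, r_2 = -4


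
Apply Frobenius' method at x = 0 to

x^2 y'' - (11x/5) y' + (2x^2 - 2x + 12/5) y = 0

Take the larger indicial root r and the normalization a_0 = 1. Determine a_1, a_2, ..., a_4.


Write in Frobenius form y'' + (p(x)/x) y' + (q(x)/x^2) y = 0:
  p(x) = -11/5,  q(x) = 2x^2 - 2x + 12/5.
Indicial equation: r(r-1) + (-11/5) r + (12/5) = 0 -> roots r_1 = 2, r_2 = 6/5.
Take r = r_1 = 2. Let y(x) = x^r sum_{n>=0} a_n x^n with a_0 = 1.
Substitute y = x^r sum a_n x^n and match x^{r+n}. The recurrence is
  D(n) a_n - 2 a_{n-1} + 2 a_{n-2} = 0,  where D(n) = (r+n)(r+n-1) + (-11/5)(r+n) + (12/5).
  a_n = [2 a_{n-1} - 2 a_{n-2}] / D(n).
Since the indicial polynomial factors as (r - r_1)(r - r_2), D(n) = (r_1 + n - r_1)(r_1 + n - r_2) = n(n + 4/5).
Evaluating step by step (a_0 = 1):
  n = 1: D(1) = 1(1 + 4/5) = 9/5; numerator = 2(1) = 2; a_1 = (2)/(9/5) = 10/9
  n = 2: D(2) = 2(2 + 4/5) = 28/5; numerator = 2(10/9) - 2(1) = 2/9; a_2 = (2/9)/(28/5) = 5/126
  n = 3: D(3) = 3(3 + 4/5) = 57/5; numerator = 2(5/126) - 2(10/9) = -15/7; a_3 = (-15/7)/(57/5) = -25/133
  n = 4: D(4) = 4(4 + 4/5) = 96/5; numerator = 2(-25/133) - 2(5/126) = -545/1197; a_4 = (-545/1197)/(96/5) = -2725/114912

r = 2; a_0 = 1; a_1 = 10/9; a_2 = 5/126; a_3 = -25/133; a_4 = -2725/114912


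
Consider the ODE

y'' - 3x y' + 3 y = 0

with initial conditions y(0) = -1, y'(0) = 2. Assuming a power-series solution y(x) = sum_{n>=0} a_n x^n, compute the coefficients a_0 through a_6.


Ansatz: y(x) = sum_{n>=0} a_n x^n, so y'(x) = sum_{n>=1} n a_n x^(n-1) and y''(x) = sum_{n>=2} n(n-1) a_n x^(n-2).
Substitute into P(x) y'' + Q(x) y' + R(x) y = 0 with P(x) = 1, Q(x) = -3x, R(x) = 3, and match powers of x.
Initial conditions: a_0 = -1, a_1 = 2.
Setting the coefficient of each power of x to zero and solving order by order (substituting the coefficients already found):
  x^0: 2 a_2 + 3 a_0 = 0  ->  2 a_2 = -3 a_0 = 3  ->  a_2 = 3/2
  x^1: 6 a_3 = 0  ->  a_3 = 0
  x^2: 12 a_4 - 3 a_2 = 0  ->  12 a_4 = 3 a_2 = 9/2  ->  a_4 = 3/8
  x^3: 20 a_5 - 6 a_3 = 0  ->  20 a_5 = 6 a_3 = 0  ->  a_5 = 0
  x^4: 30 a_6 - 9 a_4 = 0  ->  30 a_6 = 9 a_4 = 27/8  ->  a_6 = 9/80
Truncated series: y(x) = -1 + 2 x + (3/2) x^2 + (3/8) x^4 + (9/80) x^6 + O(x^7).

a_0 = -1; a_1 = 2; a_2 = 3/2; a_3 = 0; a_4 = 3/8; a_5 = 0; a_6 = 9/80


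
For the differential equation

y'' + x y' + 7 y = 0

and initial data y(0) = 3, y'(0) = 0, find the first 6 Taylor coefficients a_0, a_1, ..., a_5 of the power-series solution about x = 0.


Ansatz: y(x) = sum_{n>=0} a_n x^n, so y'(x) = sum_{n>=1} n a_n x^(n-1) and y''(x) = sum_{n>=2} n(n-1) a_n x^(n-2).
Substitute into P(x) y'' + Q(x) y' + R(x) y = 0 with P(x) = 1, Q(x) = x, R(x) = 7, and match powers of x.
Initial conditions: a_0 = 3, a_1 = 0.
Setting the coefficient of each power of x to zero and solving order by order (substituting the coefficients already found):
  x^0: 2 a_2 + 7 a_0 = 0  ->  2 a_2 = -7 a_0 = -21  ->  a_2 = -21/2
  x^1: 6 a_3 + 8 a_1 = 0  ->  6 a_3 = -8 a_1 = 0  ->  a_3 = 0
  x^2: 12 a_4 + 9 a_2 = 0  ->  12 a_4 = -9 a_2 = 189/2  ->  a_4 = 63/8
  x^3: 20 a_5 + 10 a_3 = 0  ->  20 a_5 = -10 a_3 = 0  ->  a_5 = 0
Truncated series: y(x) = 3 - (21/2) x^2 + (63/8) x^4 + O(x^6).

a_0 = 3; a_1 = 0; a_2 = -21/2; a_3 = 0; a_4 = 63/8; a_5 = 0


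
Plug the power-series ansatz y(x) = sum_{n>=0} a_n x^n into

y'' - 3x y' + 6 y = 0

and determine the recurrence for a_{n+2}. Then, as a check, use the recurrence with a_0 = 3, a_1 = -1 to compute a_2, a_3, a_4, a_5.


Substitute y = sum_n a_n x^n.
y''(x) has coefficient (n+2)(n+1) a_{n+2} at x^n;
-3 x y'(x) has coefficient -3 n a_n at x^n (shift);
6 y(x) has coefficient 6 a_n at x^n.
Matching x^n: (n+2)(n+1) a_{n+2} + (-3n + 6) a_n = 0.
Thus a_{n+2} = (3n - 6) / ((n+1)(n+2)) * a_n.

Check with a_0 = 3, a_1 = -1 (apply the recurrence for n = 0, 1, 2, 3): a_0 = 3, a_1 = -1, a_2 = -9, a_3 = 1/2, a_4 = 0, a_5 = 3/40.

a_(n+2) = (3n - 6) / ((n+1)(n+2)) * a_n; check: a_0 = 3, a_1 = -1, a_2 = -9, a_3 = 1/2, a_4 = 0, a_5 = 3/40


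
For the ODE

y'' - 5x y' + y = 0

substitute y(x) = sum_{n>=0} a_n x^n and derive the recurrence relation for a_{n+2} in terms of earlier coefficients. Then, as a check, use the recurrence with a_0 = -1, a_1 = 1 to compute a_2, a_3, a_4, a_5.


Substitute y = sum_n a_n x^n.
y''(x) has coefficient (n+2)(n+1) a_{n+2} at x^n;
-5 x y'(x) has coefficient -5 n a_n at x^n (shift);
y(x) has coefficient 1 a_n at x^n.
Matching x^n: (n+2)(n+1) a_{n+2} + (-5n + 1) a_n = 0.
Thus a_{n+2} = (5n - 1) / ((n+1)(n+2)) * a_n.

Check with a_0 = -1, a_1 = 1 (apply the recurrence for n = 0, 1, 2, 3): a_0 = -1, a_1 = 1, a_2 = 1/2, a_3 = 2/3, a_4 = 3/8, a_5 = 7/15.

a_(n+2) = (5n - 1) / ((n+1)(n+2)) * a_n; check: a_0 = -1, a_1 = 1, a_2 = 1/2, a_3 = 2/3, a_4 = 3/8, a_5 = 7/15


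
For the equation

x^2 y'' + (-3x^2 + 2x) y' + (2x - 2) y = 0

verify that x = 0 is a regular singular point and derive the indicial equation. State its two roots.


Divide by x^2 to reach normal form y'' + P_1(x) y' + P_2(x) y = 0 with P_1(x) = -3 + 2/x and P_2(x) = 2/x - 2/x^2.
x = 0 is a singular point because the y'-coefficient -3 + 2/x has a pole at x = 0 and the y-coefficient 2/x - 2/x^2 has a pole at x = 0.
It is a regular singular point because x P_1(x) = p(x) = 2 - 3x and x^2 P_2(x) = q(x) = 2x - 2 are polynomials, hence analytic at x = 0.
p(0) = 2,  q(0) = -2.
Indicial equation: r(r-1) + p(0) r + q(0) = 0, i.e. r^2 + (p(0) - 1) r + q(0) = 0, i.e. r^2 + 1 r - 2 = 0.
Discriminant: (1)^2 - 4(-2) = 9, so r = (-1 ± 3)/2.
Solving: r_1 = 1, r_2 = -2.

indicial: r^2 + 1 r - 2 = 0; roots r_1 = 1, r_2 = -2


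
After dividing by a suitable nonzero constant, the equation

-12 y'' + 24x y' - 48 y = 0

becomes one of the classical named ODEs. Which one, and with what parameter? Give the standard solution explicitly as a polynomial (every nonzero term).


All three coefficients share the factor -12; dividing through by -12 gives  y'' - 2x y' + 4 y = 0.
This matches the Hermite equation y'' - 2x y' + 2n y = 0 with 2n = 4, so n = 2; the polynomial solution is H_2(x).
With y = sum_k a_k x^k, matching x^k gives (k+2)(k+1) a_{k+2} = 2(k - n) a_k = 2(k - 2) a_k. The right side vanishes at k = 2, so the series with the parity of 2 terminates at degree 2.
Standard normalization: leading coefficient of H_n is 2^n, so a_2 = 2^2 = 4. Work downward with a_k = (k+1)(k+2) a_{k+2} / (2(k - n)):
  a_0 = (1)(2)(4) / (2(0 - 2)) = 8/(-4) = -2
Hence H_2(x) = 4 x^2 - 2.

H_2(x); series = 4 x^2 - 2


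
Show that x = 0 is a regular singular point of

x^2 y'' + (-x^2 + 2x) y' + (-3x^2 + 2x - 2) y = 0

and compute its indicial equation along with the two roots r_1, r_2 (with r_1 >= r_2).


Divide by x^2 to reach normal form y'' + P_1(x) y' + P_2(x) y = 0 with P_1(x) = -1 + 2/x and P_2(x) = -3 + 2/x - 2/x^2.
x = 0 is a singular point because the y'-coefficient -1 + 2/x has a pole at x = 0 and the y-coefficient -3 + 2/x - 2/x^2 has a pole at x = 0.
It is a regular singular point because x P_1(x) = p(x) = 2 - x and x^2 P_2(x) = q(x) = -3x^2 + 2x - 2 are polynomials, hence analytic at x = 0.
p(0) = 2,  q(0) = -2.
Indicial equation: r(r-1) + p(0) r + q(0) = 0, i.e. r^2 + (p(0) - 1) r + q(0) = 0, i.e. r^2 + 1 r - 2 = 0.
Discriminant: (1)^2 - 4(-2) = 9, so r = (-1 ± 3)/2.
Solving: r_1 = 1, r_2 = -2.

indicial: r^2 + 1 r - 2 = 0; roots r_1 = 1, r_2 = -2


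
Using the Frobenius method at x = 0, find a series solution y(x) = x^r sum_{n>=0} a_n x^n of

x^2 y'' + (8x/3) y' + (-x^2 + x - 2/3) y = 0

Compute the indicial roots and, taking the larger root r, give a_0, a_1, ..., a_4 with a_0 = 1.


Write in Frobenius form y'' + (p(x)/x) y' + (q(x)/x^2) y = 0:
  p(x) = 8/3,  q(x) = -x^2 + x - 2/3.
Indicial equation: r(r-1) + (8/3) r + (-2/3) = 0 -> roots r_1 = 1/3, r_2 = -2.
Take r = r_1 = 1/3. Let y(x) = x^r sum_{n>=0} a_n x^n with a_0 = 1.
Substitute y = x^r sum a_n x^n and match x^{r+n}. The recurrence is
  D(n) a_n + 1 a_{n-1} - 1 a_{n-2} = 0,  where D(n) = (r+n)(r+n-1) + (8/3)(r+n) + (-2/3).
  a_n = [-1 a_{n-1} + 1 a_{n-2}] / D(n).
Since the indicial polynomial factors as (r - r_1)(r - r_2), D(n) = (r_1 + n - r_1)(r_1 + n - r_2) = n(n + 7/3).
Evaluating step by step (a_0 = 1):
  n = 1: D(1) = 1(1 + 7/3) = 10/3; numerator = -1(1) = -1; a_1 = (-1)/(10/3) = -3/10
  n = 2: D(2) = 2(2 + 7/3) = 26/3; numerator = -1(-3/10) + 1(1) = 13/10; a_2 = (13/10)/(26/3) = 3/20
  n = 3: D(3) = 3(3 + 7/3) = 16; numerator = -1(3/20) + 1(-3/10) = -9/20; a_3 = (-9/20)/(16) = -9/320
  n = 4: D(4) = 4(4 + 7/3) = 76/3; numerator = -1(-9/320) + 1(3/20) = 57/320; a_4 = (57/320)/(76/3) = 9/1280

r = 1/3; a_0 = 1; a_1 = -3/10; a_2 = 3/20; a_3 = -9/320; a_4 = 9/1280


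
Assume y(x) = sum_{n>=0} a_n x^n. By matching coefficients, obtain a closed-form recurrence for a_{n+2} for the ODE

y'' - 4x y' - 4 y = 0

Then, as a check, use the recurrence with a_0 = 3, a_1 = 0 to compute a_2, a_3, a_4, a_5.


Substitute y = sum_n a_n x^n.
y''(x) has coefficient (n+2)(n+1) a_{n+2} at x^n;
-4 x y'(x) has coefficient -4 n a_n at x^n (shift);
-4 y(x) has coefficient -4 a_n at x^n.
Matching x^n: (n+2)(n+1) a_{n+2} + (-4n - 4) a_n = 0.
Thus a_{n+2} = (4n + 4) / ((n+1)(n+2)) * a_n.

Check with a_0 = 3, a_1 = 0 (apply the recurrence for n = 0, 1, 2, 3): a_0 = 3, a_1 = 0, a_2 = 6, a_3 = 0, a_4 = 6, a_5 = 0.

a_(n+2) = (4n + 4) / ((n+1)(n+2)) * a_n; check: a_0 = 3, a_1 = 0, a_2 = 6, a_3 = 0, a_4 = 6, a_5 = 0


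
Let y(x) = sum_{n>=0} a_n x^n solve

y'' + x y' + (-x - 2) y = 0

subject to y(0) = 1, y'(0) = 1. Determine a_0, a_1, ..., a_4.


Ansatz: y(x) = sum_{n>=0} a_n x^n, so y'(x) = sum_{n>=1} n a_n x^(n-1) and y''(x) = sum_{n>=2} n(n-1) a_n x^(n-2).
Substitute into P(x) y'' + Q(x) y' + R(x) y = 0 with P(x) = 1, Q(x) = x, R(x) = -x - 2, and match powers of x.
Initial conditions: a_0 = 1, a_1 = 1.
Setting the coefficient of each power of x to zero and solving order by order (substituting the coefficients already found):
  x^0: 2 a_2 - 2 a_0 = 0  ->  2 a_2 = 2 a_0 = 2  ->  a_2 = 1
  x^1: 6 a_3 - a_1 - a_0 = 0  ->  6 a_3 = a_1 + a_0 = 2  ->  a_3 = 1/3
  x^2: 12 a_4 - a_1 = 0  ->  12 a_4 = a_1 = 1  ->  a_4 = 1/12
Truncated series: y(x) = 1 + x + x^2 + (1/3) x^3 + (1/12) x^4 + O(x^5).

a_0 = 1; a_1 = 1; a_2 = 1; a_3 = 1/3; a_4 = 1/12


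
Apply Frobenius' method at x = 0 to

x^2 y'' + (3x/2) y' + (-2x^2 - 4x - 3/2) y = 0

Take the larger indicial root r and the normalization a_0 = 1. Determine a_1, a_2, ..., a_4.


Write in Frobenius form y'' + (p(x)/x) y' + (q(x)/x^2) y = 0:
  p(x) = 3/2,  q(x) = -2x^2 - 4x - 3/2.
Indicial equation: r(r-1) + (3/2) r + (-3/2) = 0 -> roots r_1 = 1, r_2 = -3/2.
Take r = r_1 = 1. Let y(x) = x^r sum_{n>=0} a_n x^n with a_0 = 1.
Substitute y = x^r sum a_n x^n and match x^{r+n}. The recurrence is
  D(n) a_n - 4 a_{n-1} - 2 a_{n-2} = 0,  where D(n) = (r+n)(r+n-1) + (3/2)(r+n) + (-3/2).
  a_n = [4 a_{n-1} + 2 a_{n-2}] / D(n).
Since the indicial polynomial factors as (r - r_1)(r - r_2), D(n) = (r_1 + n - r_1)(r_1 + n - r_2) = n(n + 5/2).
Evaluating step by step (a_0 = 1):
  n = 1: D(1) = 1(1 + 5/2) = 7/2; numerator = 4(1) = 4; a_1 = (4)/(7/2) = 8/7
  n = 2: D(2) = 2(2 + 5/2) = 9; numerator = 4(8/7) + 2(1) = 46/7; a_2 = (46/7)/(9) = 46/63
  n = 3: D(3) = 3(3 + 5/2) = 33/2; numerator = 4(46/63) + 2(8/7) = 328/63; a_3 = (328/63)/(33/2) = 656/2079
  n = 4: D(4) = 4(4 + 5/2) = 26; numerator = 4(656/2079) + 2(46/63) = 5660/2079; a_4 = (5660/2079)/(26) = 2830/27027

r = 1; a_0 = 1; a_1 = 8/7; a_2 = 46/63; a_3 = 656/2079; a_4 = 2830/27027


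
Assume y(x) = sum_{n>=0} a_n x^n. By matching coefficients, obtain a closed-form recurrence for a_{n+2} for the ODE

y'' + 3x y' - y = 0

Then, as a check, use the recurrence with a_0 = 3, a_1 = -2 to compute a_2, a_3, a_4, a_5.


Substitute y = sum_n a_n x^n.
y''(x) has coefficient (n+2)(n+1) a_{n+2} at x^n;
3 x y'(x) has coefficient 3 n a_n at x^n (shift);
-y(x) has coefficient -1 a_n at x^n.
Matching x^n: (n+2)(n+1) a_{n+2} + (3n - 1) a_n = 0.
Thus a_{n+2} = (-3n + 1) / ((n+1)(n+2)) * a_n.

Check with a_0 = 3, a_1 = -2 (apply the recurrence for n = 0, 1, 2, 3): a_0 = 3, a_1 = -2, a_2 = 3/2, a_3 = 2/3, a_4 = -5/8, a_5 = -4/15.

a_(n+2) = (-3n + 1) / ((n+1)(n+2)) * a_n; check: a_0 = 3, a_1 = -2, a_2 = 3/2, a_3 = 2/3, a_4 = -5/8, a_5 = -4/15


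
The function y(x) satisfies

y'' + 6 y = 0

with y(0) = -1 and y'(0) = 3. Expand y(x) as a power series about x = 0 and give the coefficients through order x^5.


Ansatz: y(x) = sum_{n>=0} a_n x^n, so y'(x) = sum_{n>=1} n a_n x^(n-1) and y''(x) = sum_{n>=2} n(n-1) a_n x^(n-2).
Substitute into P(x) y'' + Q(x) y' + R(x) y = 0 with P(x) = 1, Q(x) = 0, R(x) = 6, and match powers of x.
Initial conditions: a_0 = -1, a_1 = 3.
Setting the coefficient of each power of x to zero and solving order by order (substituting the coefficients already found):
  x^0: 2 a_2 + 6 a_0 = 0  ->  2 a_2 = -6 a_0 = 6  ->  a_2 = 3
  x^1: 6 a_3 + 6 a_1 = 0  ->  6 a_3 = -6 a_1 = -18  ->  a_3 = -3
  x^2: 12 a_4 + 6 a_2 = 0  ->  12 a_4 = -6 a_2 = -18  ->  a_4 = -3/2
  x^3: 20 a_5 + 6 a_3 = 0  ->  20 a_5 = -6 a_3 = 18  ->  a_5 = 9/10
Truncated series: y(x) = -1 + 3 x + 3 x^2 - 3 x^3 - (3/2) x^4 + (9/10) x^5 + O(x^6).

a_0 = -1; a_1 = 3; a_2 = 3; a_3 = -3; a_4 = -3/2; a_5 = 9/10


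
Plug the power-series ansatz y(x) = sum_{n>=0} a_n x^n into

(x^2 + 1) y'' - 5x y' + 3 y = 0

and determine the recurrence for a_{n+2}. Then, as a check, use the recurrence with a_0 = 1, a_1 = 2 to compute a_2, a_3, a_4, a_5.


Substitute y = sum_n a_n x^n.
(1 + 1 x^2) y'' contributes (n+2)(n+1) a_{n+2} + n(n-1) a_n at x^n.
-5 x y'(x) contributes -5 n a_n at x^n.
3 y(x) contributes 3 a_n at x^n.
Matching x^n: (n+2)(n+1) a_{n+2} + (n(n-1) - 5 n + 3) a_n = 0.
Thus a_{n+2} = (-n(n-1) + 5 n - 3) / ((n+1)(n+2)) * a_n.

Check with a_0 = 1, a_1 = 2 (apply the recurrence for n = 0, 1, 2, 3): a_0 = 1, a_1 = 2, a_2 = -3/2, a_3 = 2/3, a_4 = -5/8, a_5 = 1/5.

a_(n+2) = (-n(n-1) + 5 n - 3) / ((n+1)(n+2)) * a_n; check: a_0 = 1, a_1 = 2, a_2 = -3/2, a_3 = 2/3, a_4 = -5/8, a_5 = 1/5


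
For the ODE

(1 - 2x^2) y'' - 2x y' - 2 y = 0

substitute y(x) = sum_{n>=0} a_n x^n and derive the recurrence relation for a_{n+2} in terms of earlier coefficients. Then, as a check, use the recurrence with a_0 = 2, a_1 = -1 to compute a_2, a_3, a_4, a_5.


Substitute y = sum_n a_n x^n.
(1 - 2 x^2) y'' contributes (n+2)(n+1) a_{n+2} - 2 n(n-1) a_n at x^n.
-2 x y'(x) contributes -2 n a_n at x^n.
-2 y(x) contributes -2 a_n at x^n.
Matching x^n: (n+2)(n+1) a_{n+2} + (-2 n(n-1) - 2 n - 2) a_n = 0.
Thus a_{n+2} = (2 n(n-1) + 2 n + 2) / ((n+1)(n+2)) * a_n.

Check with a_0 = 2, a_1 = -1 (apply the recurrence for n = 0, 1, 2, 3): a_0 = 2, a_1 = -1, a_2 = 2, a_3 = -2/3, a_4 = 5/3, a_5 = -2/3.

a_(n+2) = (2 n(n-1) + 2 n + 2) / ((n+1)(n+2)) * a_n; check: a_0 = 2, a_1 = -1, a_2 = 2, a_3 = -2/3, a_4 = 5/3, a_5 = -2/3


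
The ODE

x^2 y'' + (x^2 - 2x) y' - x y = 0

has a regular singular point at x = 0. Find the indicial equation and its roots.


Divide by x^2 to reach normal form y'' + P_1(x) y' + P_2(x) y = 0 with P_1(x) = 1 - 2/x and P_2(x) = -1/x.
x = 0 is a singular point because the y'-coefficient 1 - 2/x has a pole at x = 0 and the y-coefficient -1/x has a pole at x = 0.
It is a regular singular point because x P_1(x) = p(x) = x - 2 and x^2 P_2(x) = q(x) = -x are polynomials, hence analytic at x = 0.
p(0) = -2,  q(0) = 0.
Indicial equation: r(r-1) + p(0) r + q(0) = 0, i.e. r^2 + (p(0) - 1) r + q(0) = 0, i.e. r^2 - 3 r = 0.
Discriminant: (-3)^2 - 4(0) = 9, so r = (3 ± 3)/2.
Solving: r_1 = 3, r_2 = 0.

indicial: r^2 - 3 r = 0; roots r_1 = 3, r_2 = 0


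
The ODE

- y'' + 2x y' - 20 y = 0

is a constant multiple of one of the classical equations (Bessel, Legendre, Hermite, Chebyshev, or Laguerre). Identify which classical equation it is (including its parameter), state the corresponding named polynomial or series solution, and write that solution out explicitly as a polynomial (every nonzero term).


All three coefficients share the factor -1; dividing through by -1 gives  y'' - 2x y' + 20 y = 0.
This matches the Hermite equation y'' - 2x y' + 2n y = 0 with 2n = 20, so n = 10; the polynomial solution is H_10(x).
With y = sum_k a_k x^k, matching x^k gives (k+2)(k+1) a_{k+2} = 2(k - n) a_k = 2(k - 10) a_k. The right side vanishes at k = 10, so the series with the parity of 10 terminates at degree 10.
Standard normalization: leading coefficient of H_n is 2^n, so a_10 = 2^10 = 1024. Work downward with a_k = (k+1)(k+2) a_{k+2} / (2(k - n)):
  a_8 = (9)(10)(1024) / (2(8 - 10)) = 92160/(-4) = -23040
  a_6 = (7)(8)(-23040) / (2(6 - 10)) = -1290240/(-8) = 161280
  a_4 = (5)(6)(161280) / (2(4 - 10)) = 4838400/(-12) = -403200
  a_2 = (3)(4)(-403200) / (2(2 - 10)) = -4838400/(-16) = 302400
  a_0 = (1)(2)(302400) / (2(0 - 10)) = 604800/(-20) = -30240
Hence H_10(x) = 1024 x^10 - 23040 x^8 + 161280 x^6 - 403200 x^4 + 302400 x^2 - 30240.

H_10(x); series = 1024 x^10 - 23040 x^8 + 161280 x^6 - 403200 x^4 + 302400 x^2 - 30240


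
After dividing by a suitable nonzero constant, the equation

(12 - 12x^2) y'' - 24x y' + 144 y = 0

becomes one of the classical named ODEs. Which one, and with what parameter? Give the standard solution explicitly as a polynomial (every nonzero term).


All three coefficients share the factor 12; dividing through by 12 gives  (1 - x^2) y'' - 2x y' + 12 y = 0.
This matches the Legendre equation (1 - x^2) y'' - 2x y' + n(n+1) y = 0 (note the -2x y' term) with n(n+1) = 12, so n = 3; the polynomial solution is P_3(x).
With y = sum_k a_k x^k, matching x^k gives (k+2)(k+1) a_{k+2} = [k(k+1) - n(n+1)] a_k = (k - 3)(k + 4) a_k. The right side vanishes at k = 3, so the series with the parity of 3 terminates at degree 3.
Standard normalization (P_n(1) = 1): leading coefficient (2n)!/(2^n (n!)^2) = 720/(8*36) = 5/2, so a_3 = 5/2. Work downward with a_k = (k+1)(k+2) a_{k+2} / ((k - 3)(k + 4)):
  a_1 = (2)(3)(5/2) / ((1 - 3)(1 + 4)) = 15/(-10) = -3/2
Hence P_3(x) = 5 x^3/2 - 3 x/2.

P_3(x); series = 5 x^3/2 - 3 x/2


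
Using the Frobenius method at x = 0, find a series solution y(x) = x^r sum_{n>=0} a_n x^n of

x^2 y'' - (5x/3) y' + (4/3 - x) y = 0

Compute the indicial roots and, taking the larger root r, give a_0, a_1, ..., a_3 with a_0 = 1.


Write in Frobenius form y'' + (p(x)/x) y' + (q(x)/x^2) y = 0:
  p(x) = -5/3,  q(x) = 4/3 - x.
Indicial equation: r(r-1) + (-5/3) r + (4/3) = 0 -> roots r_1 = 2, r_2 = 2/3.
Take r = r_1 = 2. Let y(x) = x^r sum_{n>=0} a_n x^n with a_0 = 1.
Substitute y = x^r sum a_n x^n and match x^{r+n}. The recurrence is
  D(n) a_n - 1 a_{n-1} = 0,  where D(n) = (r+n)(r+n-1) + (-5/3)(r+n) + (4/3).
  a_n = 1 / D(n) * a_{n-1}.
Since the indicial polynomial factors as (r - r_1)(r - r_2), D(n) = (r_1 + n - r_1)(r_1 + n - r_2) = n(n + 4/3).
Evaluating step by step (a_0 = 1):
  n = 1: D(1) = 1(1 + 4/3) = 7/3; numerator = 1(1) = 1; a_1 = (1)/(7/3) = 3/7
  n = 2: D(2) = 2(2 + 4/3) = 20/3; numerator = 1(3/7) = 3/7; a_2 = (3/7)/(20/3) = 9/140
  n = 3: D(3) = 3(3 + 4/3) = 13; numerator = 1(9/140) = 9/140; a_3 = (9/140)/(13) = 9/1820

r = 2; a_0 = 1; a_1 = 3/7; a_2 = 9/140; a_3 = 9/1820


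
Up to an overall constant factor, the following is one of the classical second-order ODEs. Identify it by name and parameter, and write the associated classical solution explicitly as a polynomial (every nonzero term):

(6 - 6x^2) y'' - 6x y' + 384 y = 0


All three coefficients share the factor 6; dividing through by 6 gives  (1 - x^2) y'' - x y' + 64 y = 0.
This matches the Chebyshev equation (1 - x^2) y'' - x y' + n^2 y = 0 (note the -x y' term, not -2x y') with n^2 = 64, so n = 8; the polynomial solution is T_8(x).
With y = sum_k a_k x^k, matching x^k gives (k+2)(k+1) a_{k+2} = (k^2 - n^2) a_k = (k - 8)(k + 8) a_k. The right side vanishes at k = 8, so the series with the parity of 8 terminates at degree 8.
Standard normalization: leading coefficient of T_n is 2^(n-1), so a_8 = 2^7 = 128. Work downward with a_k = (k+1)(k+2) a_{k+2} / ((k - 8)(k + 8)):
  a_6 = (7)(8)(128) / ((6 - 8)(6 + 8)) = 7168/(-28) = -256
  a_4 = (5)(6)(-256) / ((4 - 8)(4 + 8)) = -7680/(-48) = 160
  a_2 = (3)(4)(160) / ((2 - 8)(2 + 8)) = 1920/(-60) = -32
  a_0 = (1)(2)(-32) / ((0 - 8)(0 + 8)) = -64/(-64) = 1
Hence T_8(x) = 128 x^8 - 256 x^6 + 160 x^4 - 32 x^2 + 1.

T_8(x); series = 128 x^8 - 256 x^6 + 160 x^4 - 32 x^2 + 1
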